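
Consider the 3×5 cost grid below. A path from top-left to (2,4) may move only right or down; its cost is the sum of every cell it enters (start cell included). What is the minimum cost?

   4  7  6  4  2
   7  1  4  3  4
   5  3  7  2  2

Cheapest: [0,0] → [0,1] → [1,1] → [1,2] → [1,3] → [2,3] → [2,4]
  4 + 7 + 1 + 4 + 3 + 2 + 2 = 23
(Top row then right column would cost 29.)

23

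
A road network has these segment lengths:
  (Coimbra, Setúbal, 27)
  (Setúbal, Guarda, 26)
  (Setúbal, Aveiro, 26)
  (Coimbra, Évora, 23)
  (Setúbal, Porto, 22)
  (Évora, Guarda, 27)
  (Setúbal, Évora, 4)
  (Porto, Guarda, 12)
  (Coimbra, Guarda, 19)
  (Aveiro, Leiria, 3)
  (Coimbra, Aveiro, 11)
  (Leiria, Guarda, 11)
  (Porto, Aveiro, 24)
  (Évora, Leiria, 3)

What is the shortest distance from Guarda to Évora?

14

Some routes from Guarda to Évora:
Guarda → Porto → Setúbal → Évora: 12 + 22 + 4 = 38
Guarda → Coimbra → Aveiro → Leiria → Évora: 19 + 11 + 3 + 3 = 36
Guarda → Évora: 27
Guarda → Setúbal → Évora: 26 + 4 = 30
Guarda → Leiria → Évora: 11 + 3 = 14
The minimum is 14.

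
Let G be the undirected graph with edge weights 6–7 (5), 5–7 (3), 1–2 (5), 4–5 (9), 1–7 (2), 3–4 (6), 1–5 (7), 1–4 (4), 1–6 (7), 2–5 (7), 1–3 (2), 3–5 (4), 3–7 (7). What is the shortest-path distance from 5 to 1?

5

Some routes from 5 to 1:
5 -> 1: 7
5 -> 7 -> 3 -> 1: 3 + 7 + 2 = 12
5 -> 3 -> 1: 4 + 2 = 6
5 -> 7 -> 1: 3 + 2 = 5
The minimum is 5.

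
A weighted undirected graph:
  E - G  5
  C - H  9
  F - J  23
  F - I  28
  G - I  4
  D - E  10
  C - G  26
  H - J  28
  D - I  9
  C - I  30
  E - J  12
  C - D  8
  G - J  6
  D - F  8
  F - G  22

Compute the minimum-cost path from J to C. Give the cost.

27

Comparing a few candidate routes:
J → H → C: 28 + 9 = 37
J → E → D → C: 12 + 10 + 8 = 30
J → G → I → D → C: 6 + 4 + 9 + 8 = 27
J → G → E → D → C: 6 + 5 + 10 + 8 = 29
J → G → C: 6 + 26 = 32
Shortest: 27.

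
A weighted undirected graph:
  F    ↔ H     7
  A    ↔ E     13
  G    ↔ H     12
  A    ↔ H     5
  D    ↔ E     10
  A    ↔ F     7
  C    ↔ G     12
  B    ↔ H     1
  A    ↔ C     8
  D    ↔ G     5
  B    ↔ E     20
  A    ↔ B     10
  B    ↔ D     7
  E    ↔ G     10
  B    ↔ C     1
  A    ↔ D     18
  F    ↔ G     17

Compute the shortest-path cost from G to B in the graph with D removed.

13

Checking several routes:
G-H-A-C-B: 12 + 5 + 8 + 1 = 26
G-C-A-H-B: 12 + 8 + 5 + 1 = 26
G-H-B: 12 + 1 = 13
G-C-B: 12 + 1 = 13
G-F-H-B: 17 + 7 + 1 = 25
The minimum is 13.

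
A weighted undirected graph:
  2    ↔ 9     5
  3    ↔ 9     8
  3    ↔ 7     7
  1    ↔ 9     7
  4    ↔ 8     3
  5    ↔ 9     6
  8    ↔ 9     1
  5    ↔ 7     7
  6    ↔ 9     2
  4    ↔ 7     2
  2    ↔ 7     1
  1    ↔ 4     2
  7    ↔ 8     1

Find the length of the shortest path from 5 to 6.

A few of the 5→6 routes:
5 -> 7 -> 2 -> 9 -> 6: 7 + 1 + 5 + 2 = 15
5 -> 7 -> 8 -> 9 -> 6: 7 + 1 + 1 + 2 = 11
5 -> 9 -> 6: 6 + 2 = 8
The minimum is 8.

8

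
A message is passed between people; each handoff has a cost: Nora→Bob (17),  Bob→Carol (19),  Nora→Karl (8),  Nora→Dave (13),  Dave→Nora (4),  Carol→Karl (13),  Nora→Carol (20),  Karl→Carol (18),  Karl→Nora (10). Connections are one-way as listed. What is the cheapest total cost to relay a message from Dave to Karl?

Paths from Dave to Karl:
Dave -> Nora -> Karl: 4 + 8 = 12
Dave -> Nora -> Bob -> Carol -> Karl: 4 + 17 + 19 + 13 = 53
Dave -> Nora -> Carol -> Karl: 4 + 20 + 13 = 37
Best route has total 12.

12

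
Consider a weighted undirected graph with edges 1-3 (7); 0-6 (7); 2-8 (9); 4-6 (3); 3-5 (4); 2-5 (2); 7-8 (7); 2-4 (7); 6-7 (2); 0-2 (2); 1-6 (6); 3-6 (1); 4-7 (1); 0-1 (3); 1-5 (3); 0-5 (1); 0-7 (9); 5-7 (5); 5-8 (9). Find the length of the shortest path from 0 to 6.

Some routes from 0 to 6:
0→5→7→6: 1 + 5 + 2 = 8
0→6: 7
0→5→3→6: 1 + 4 + 1 = 6
Best route has total 6.

6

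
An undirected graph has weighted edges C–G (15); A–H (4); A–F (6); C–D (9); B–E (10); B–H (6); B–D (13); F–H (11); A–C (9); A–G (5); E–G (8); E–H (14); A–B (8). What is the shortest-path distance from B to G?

13

Some routes from B to G:
B - H - F - A - G: 6 + 11 + 6 + 5 = 28
B - H - E - G: 6 + 14 + 8 = 28
B - A - C - G: 8 + 9 + 15 = 32
B - A - G: 8 + 5 = 13
B - E - G: 10 + 8 = 18
B - H - A - G: 6 + 4 + 5 = 15
The minimum is 13.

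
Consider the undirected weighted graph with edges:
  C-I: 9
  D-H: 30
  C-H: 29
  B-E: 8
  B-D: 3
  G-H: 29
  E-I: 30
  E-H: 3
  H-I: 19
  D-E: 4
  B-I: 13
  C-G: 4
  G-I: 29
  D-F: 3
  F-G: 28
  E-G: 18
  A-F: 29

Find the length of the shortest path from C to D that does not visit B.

26

Comparing a few candidate routes:
C-I-H-E-D: 9 + 19 + 3 + 4 = 35
C-G-E-D: 4 + 18 + 4 = 26
C-G-F-D: 4 + 28 + 3 = 35
Best route has total 26.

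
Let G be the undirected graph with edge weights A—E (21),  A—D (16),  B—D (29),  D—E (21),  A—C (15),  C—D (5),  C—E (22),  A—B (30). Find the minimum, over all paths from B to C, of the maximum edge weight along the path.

Some routes from B to C:
B - D - E - A - C: max(29, 21, 21, 15) = 29
B - D - C: max(29, 5) = 29
B - D - E - C: max(29, 21, 22) = 29
B - D - A - E - C: max(29, 16, 21, 22) = 29
Smallest bottleneck: 29.

29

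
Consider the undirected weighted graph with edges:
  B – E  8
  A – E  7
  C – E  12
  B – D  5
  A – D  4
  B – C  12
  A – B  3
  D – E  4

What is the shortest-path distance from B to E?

Paths from B to E:
B-D-A-E: 5 + 4 + 7 = 16
B-A-D-E: 3 + 4 + 4 = 11
B-D-E: 5 + 4 = 9
B-A-E: 3 + 7 = 10
B-E: 8
B-C-E: 12 + 12 = 24
Shortest: 8.

8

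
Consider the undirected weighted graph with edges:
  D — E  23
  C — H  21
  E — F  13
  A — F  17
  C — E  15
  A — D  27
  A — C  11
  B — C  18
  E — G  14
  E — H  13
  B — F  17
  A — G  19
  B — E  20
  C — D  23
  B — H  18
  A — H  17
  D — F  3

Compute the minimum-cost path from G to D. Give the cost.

30

Checking several routes:
G→A→F→D: 19 + 17 + 3 = 39
G→E→D: 14 + 23 = 37
G→A→D: 19 + 27 = 46
G→E→F→D: 14 + 13 + 3 = 30
G→A→C→D: 19 + 11 + 23 = 53
G→E→C→D: 14 + 15 + 23 = 52
The minimum is 30.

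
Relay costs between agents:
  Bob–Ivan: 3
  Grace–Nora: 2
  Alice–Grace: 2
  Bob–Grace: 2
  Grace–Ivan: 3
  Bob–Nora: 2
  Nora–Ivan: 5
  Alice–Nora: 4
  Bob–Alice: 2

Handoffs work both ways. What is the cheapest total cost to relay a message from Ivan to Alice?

5

Comparing a few candidate routes:
Ivan -> Grace -> Alice: 3 + 2 = 5
Ivan -> Bob -> Grace -> Alice: 3 + 2 + 2 = 7
Ivan -> Bob -> Alice: 3 + 2 = 5
Ivan -> Grace -> Bob -> Alice: 3 + 2 + 2 = 7
The minimum is 5.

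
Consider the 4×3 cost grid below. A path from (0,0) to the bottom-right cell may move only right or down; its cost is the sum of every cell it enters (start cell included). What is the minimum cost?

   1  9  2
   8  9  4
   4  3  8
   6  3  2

21

Best path: r0c0 → r1c0 → r2c0 → r2c1 → r3c1 → r3c2
Cost: 1 + 8 + 4 + 3 + 3 + 2 = 21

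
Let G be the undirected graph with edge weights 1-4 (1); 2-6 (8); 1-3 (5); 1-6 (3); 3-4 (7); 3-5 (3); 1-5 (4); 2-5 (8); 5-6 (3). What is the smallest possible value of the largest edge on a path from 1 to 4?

A few of the 1→4 routes:
1→3→4: max(5, 7) = 7
1→5→3→4: max(4, 3, 7) = 7
1→4: max(1) = 1
1→6→5→3→4: max(3, 3, 3, 7) = 7
Best route has worst link 1.

1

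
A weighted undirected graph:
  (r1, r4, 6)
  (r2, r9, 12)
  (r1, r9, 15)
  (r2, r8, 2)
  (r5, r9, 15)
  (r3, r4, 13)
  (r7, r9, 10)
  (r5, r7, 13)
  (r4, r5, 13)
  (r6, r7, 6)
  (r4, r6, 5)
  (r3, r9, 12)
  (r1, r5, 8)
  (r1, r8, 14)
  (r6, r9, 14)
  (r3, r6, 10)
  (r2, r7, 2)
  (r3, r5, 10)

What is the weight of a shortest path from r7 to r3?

16

A few of the r7→r3 routes:
r7→r5→r3: 13 + 10 = 23
r7→r6→r4→r3: 6 + 5 + 13 = 24
r7→r9→r3: 10 + 12 = 22
r7→r6→r3: 6 + 10 = 16
Best route has total 16.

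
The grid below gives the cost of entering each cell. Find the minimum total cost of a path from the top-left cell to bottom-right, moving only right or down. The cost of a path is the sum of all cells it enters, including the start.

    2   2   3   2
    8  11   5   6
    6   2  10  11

26

One optimal route is r0c0 -> r0c1 -> r0c2 -> r0c3 -> r1c3 -> r2c3.
Its cost is 2 + 2 + 3 + 2 + 6 + 11 = 26.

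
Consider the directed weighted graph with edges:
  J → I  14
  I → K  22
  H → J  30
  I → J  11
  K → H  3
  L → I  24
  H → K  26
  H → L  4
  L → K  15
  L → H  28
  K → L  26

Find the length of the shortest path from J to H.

Routes from J to H:
J - I - K - L - H: 14 + 22 + 26 + 28 = 90
J - I - K - H: 14 + 22 + 3 = 39
Best route has total 39.

39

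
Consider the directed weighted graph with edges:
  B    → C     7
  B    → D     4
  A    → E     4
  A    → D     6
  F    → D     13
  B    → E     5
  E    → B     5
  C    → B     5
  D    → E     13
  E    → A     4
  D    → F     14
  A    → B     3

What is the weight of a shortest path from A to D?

6

Routes from A to D:
A-D: 6
A-B-D: 3 + 4 = 7
A-E-B-D: 4 + 5 + 4 = 13
The minimum is 6.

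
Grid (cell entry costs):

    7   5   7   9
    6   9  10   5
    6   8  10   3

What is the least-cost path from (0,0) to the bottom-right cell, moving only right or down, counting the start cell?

36

One optimal route is (0,0)→(0,1)→(0,2)→(0,3)→(1,3)→(2,3).
Its cost is 7 + 5 + 7 + 9 + 5 + 3 = 36.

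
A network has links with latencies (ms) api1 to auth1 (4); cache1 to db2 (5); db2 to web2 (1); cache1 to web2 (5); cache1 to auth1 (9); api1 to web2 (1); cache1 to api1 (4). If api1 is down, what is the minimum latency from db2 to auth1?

Paths from db2 to auth1 avoiding api1:
db2 → web2 → cache1 → auth1: 1 + 5 + 9 = 15
db2 → cache1 → auth1: 5 + 9 = 14
The minimum is 14 ms.

14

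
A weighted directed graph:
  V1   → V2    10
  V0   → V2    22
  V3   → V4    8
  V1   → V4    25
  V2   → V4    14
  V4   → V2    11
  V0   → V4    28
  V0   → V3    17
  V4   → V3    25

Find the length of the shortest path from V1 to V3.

Paths from V1 to V3:
V1→V2→V4→V3: 10 + 14 + 25 = 49
V1→V4→V3: 25 + 25 = 50
The minimum is 49.

49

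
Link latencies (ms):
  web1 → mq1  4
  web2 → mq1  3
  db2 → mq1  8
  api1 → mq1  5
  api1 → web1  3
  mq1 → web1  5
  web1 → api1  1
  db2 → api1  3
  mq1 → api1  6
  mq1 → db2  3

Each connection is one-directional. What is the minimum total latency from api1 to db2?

Paths from api1 to db2:
api1-web1-mq1-db2: 3 + 4 + 3 = 10
api1-mq1-db2: 5 + 3 = 8
Best route has total 8 ms.

8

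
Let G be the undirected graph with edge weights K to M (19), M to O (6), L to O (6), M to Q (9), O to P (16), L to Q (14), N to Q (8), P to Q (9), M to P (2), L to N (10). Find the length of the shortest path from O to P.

8

Some routes from O to P:
O→P: 16
O→M→Q→P: 6 + 9 + 9 = 24
O→M→P: 6 + 2 = 8
Shortest: 8.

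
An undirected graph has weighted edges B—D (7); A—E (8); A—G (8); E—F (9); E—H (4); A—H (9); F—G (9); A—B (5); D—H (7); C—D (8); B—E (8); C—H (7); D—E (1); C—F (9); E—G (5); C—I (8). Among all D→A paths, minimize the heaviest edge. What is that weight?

7

Checking several routes:
D-B-A: max(7, 5) = 7
D-B-E-A: max(7, 8, 8) = 8
D-H-E-B-A: max(7, 4, 8, 5) = 8
D-B-E-G-A: max(7, 8, 5, 8) = 8
D-H-E-A: max(7, 4, 8) = 8
The minimum achievable maximum is 7.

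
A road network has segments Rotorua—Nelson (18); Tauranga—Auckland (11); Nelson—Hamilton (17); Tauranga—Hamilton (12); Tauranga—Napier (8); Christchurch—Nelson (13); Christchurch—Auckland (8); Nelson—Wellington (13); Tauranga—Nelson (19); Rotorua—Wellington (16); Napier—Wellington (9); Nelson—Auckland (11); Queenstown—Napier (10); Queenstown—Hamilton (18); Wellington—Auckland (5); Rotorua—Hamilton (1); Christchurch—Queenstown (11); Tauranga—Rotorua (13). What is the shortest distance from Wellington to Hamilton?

A few of the Wellington→Hamilton routes:
Wellington -> Auckland -> Tauranga -> Rotorua -> Hamilton: 5 + 11 + 13 + 1 = 30
Wellington -> Auckland -> Tauranga -> Hamilton: 5 + 11 + 12 = 28
Wellington -> Napier -> Tauranga -> Hamilton: 9 + 8 + 12 = 29
Wellington -> Nelson -> Hamilton: 13 + 17 = 30
Wellington -> Rotorua -> Hamilton: 16 + 1 = 17
Wellington -> Napier -> Tauranga -> Rotorua -> Hamilton: 9 + 8 + 13 + 1 = 31
The minimum is 17 mi.

17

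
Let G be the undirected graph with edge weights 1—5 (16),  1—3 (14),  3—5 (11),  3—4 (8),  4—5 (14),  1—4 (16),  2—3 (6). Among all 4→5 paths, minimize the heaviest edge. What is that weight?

11

Candidate routes:
4 -> 3 -> 5: max(8, 11) = 11
4 -> 1 -> 3 -> 5: max(16, 14, 11) = 16
4 -> 1 -> 5: max(16, 16) = 16
4 -> 5: max(14) = 14
4 -> 3 -> 1 -> 5: max(8, 14, 16) = 16
Smallest bottleneck: 11.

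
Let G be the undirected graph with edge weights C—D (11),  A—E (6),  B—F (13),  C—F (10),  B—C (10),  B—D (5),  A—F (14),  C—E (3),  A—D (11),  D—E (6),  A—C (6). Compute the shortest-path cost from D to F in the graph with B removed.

19

Comparing a few candidate routes:
D → E → C → F: 6 + 3 + 10 = 19
D → A → F: 11 + 14 = 25
D → E → A → F: 6 + 6 + 14 = 26
D → C → F: 11 + 10 = 21
Best route has total 19.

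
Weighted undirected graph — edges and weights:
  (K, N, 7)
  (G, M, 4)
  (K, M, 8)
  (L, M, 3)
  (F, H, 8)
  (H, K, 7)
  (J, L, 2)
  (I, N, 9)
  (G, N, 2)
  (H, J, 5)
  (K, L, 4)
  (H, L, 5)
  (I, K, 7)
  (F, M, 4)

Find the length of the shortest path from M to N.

Comparing a few candidate routes:
M→K→N: 8 + 7 = 15
M→G→N: 4 + 2 = 6
M→L→K→N: 3 + 4 + 7 = 14
Best route has total 6.

6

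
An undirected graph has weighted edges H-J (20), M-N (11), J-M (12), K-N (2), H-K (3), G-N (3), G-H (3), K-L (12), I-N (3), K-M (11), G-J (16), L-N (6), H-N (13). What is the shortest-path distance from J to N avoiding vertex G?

Some routes from J to N avoiding G:
J - M - K - N: 12 + 11 + 2 = 25
J - M - N: 12 + 11 = 23
J - H - K - N: 20 + 3 + 2 = 25
J - M - K - H - N: 12 + 11 + 3 + 13 = 39
J - H - N: 20 + 13 = 33
The minimum is 23.

23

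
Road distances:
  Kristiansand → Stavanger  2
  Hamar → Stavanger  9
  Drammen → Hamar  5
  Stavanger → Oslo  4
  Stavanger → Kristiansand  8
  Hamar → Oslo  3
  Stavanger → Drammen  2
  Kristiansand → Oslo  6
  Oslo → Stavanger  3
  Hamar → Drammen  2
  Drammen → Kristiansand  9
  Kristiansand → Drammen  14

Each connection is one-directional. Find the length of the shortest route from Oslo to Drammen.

Candidate routes:
Oslo→Stavanger→Kristiansand→Drammen: 3 + 8 + 14 = 25
Oslo→Stavanger→Drammen: 3 + 2 = 5
The minimum is 5.

5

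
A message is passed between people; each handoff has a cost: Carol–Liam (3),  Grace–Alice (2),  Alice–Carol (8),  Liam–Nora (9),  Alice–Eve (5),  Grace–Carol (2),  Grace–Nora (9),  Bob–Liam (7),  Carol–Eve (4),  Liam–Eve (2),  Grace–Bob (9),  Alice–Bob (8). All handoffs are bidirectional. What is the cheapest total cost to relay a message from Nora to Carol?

11

A few of the Nora→Carol routes:
Nora - Grace - Alice - Carol: 9 + 2 + 8 = 19
Nora - Liam - Eve - Carol: 9 + 2 + 4 = 15
Nora - Grace - Carol: 9 + 2 = 11
Nora - Liam - Carol: 9 + 3 = 12
Shortest: 11.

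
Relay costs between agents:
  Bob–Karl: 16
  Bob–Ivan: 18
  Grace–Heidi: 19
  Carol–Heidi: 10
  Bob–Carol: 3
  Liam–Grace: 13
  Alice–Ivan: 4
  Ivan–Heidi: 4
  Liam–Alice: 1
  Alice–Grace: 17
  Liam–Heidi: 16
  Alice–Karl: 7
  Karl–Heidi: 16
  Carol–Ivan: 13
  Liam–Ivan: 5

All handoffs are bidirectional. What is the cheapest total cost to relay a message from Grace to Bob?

32

A few of the Grace→Bob routes:
Grace - Heidi - Carol - Bob: 19 + 10 + 3 = 32
Grace - Liam - Ivan - Carol - Bob: 13 + 5 + 13 + 3 = 34
Grace - Liam - Alice - Ivan - Carol - Bob: 13 + 1 + 4 + 13 + 3 = 34
Best route has total 32.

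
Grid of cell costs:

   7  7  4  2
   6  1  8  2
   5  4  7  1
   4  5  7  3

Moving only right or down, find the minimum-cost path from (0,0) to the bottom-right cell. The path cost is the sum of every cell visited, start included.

26

Take [0,0] → [0,1] → [0,2] → [0,3] → [1,3] → [2,3] → [3,3] for a total of 7 + 7 + 4 + 2 + 2 + 1 + 3 = 26.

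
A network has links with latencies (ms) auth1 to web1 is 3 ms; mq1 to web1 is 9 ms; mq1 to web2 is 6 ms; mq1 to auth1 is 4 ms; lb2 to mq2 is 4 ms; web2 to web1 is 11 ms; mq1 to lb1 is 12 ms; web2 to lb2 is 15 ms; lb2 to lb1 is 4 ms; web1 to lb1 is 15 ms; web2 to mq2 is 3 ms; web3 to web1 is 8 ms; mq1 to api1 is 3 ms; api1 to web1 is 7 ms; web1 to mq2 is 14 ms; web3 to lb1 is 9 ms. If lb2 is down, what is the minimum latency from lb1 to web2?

18

Comparing a few candidate routes:
lb1-web1-web2: 15 + 11 = 26
lb1-web3-web1-web2: 9 + 8 + 11 = 28
lb1-mq1-web2: 12 + 6 = 18
The minimum is 18 ms.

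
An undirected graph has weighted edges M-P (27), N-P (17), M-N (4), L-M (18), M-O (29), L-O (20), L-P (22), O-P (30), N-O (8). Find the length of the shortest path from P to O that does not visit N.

Checking several routes:
P-O: 30
P-L-O: 22 + 20 = 42
P-M-O: 27 + 29 = 56
The minimum is 30.

30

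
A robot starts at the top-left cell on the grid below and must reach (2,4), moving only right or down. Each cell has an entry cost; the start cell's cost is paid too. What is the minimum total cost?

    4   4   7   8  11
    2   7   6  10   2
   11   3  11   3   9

Best path: r0c0 → r1c0 → r1c1 → r2c1 → r2c2 → r2c3 → r2c4
Cost: 4 + 2 + 7 + 3 + 11 + 3 + 9 = 39

39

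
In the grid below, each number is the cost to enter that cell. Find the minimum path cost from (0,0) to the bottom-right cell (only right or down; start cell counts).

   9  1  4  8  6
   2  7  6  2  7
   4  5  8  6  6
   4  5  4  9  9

43

Best path: [0,0] → [0,1] → [0,2] → [1,2] → [1,3] → [2,3] → [2,4] → [3,4]
Cost: 9 + 1 + 4 + 6 + 2 + 6 + 6 + 9 = 43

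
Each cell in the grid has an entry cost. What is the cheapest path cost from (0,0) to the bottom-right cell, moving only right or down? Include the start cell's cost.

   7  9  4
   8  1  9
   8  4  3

23

One optimal route is [0,0] [1,0] [1,1] [2,1] [2,2].
Its cost is 7 + 8 + 1 + 4 + 3 = 23.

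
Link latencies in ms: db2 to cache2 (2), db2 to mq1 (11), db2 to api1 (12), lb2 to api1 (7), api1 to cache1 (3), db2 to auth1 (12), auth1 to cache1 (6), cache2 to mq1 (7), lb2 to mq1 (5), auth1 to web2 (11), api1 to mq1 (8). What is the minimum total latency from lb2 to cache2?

12

Checking several routes:
lb2 - api1 - mq1 - cache2: 7 + 8 + 7 = 22
lb2 - mq1 - db2 - cache2: 5 + 11 + 2 = 18
lb2 - api1 - db2 - cache2: 7 + 12 + 2 = 21
lb2 - mq1 - cache2: 5 + 7 = 12
The minimum is 12 ms.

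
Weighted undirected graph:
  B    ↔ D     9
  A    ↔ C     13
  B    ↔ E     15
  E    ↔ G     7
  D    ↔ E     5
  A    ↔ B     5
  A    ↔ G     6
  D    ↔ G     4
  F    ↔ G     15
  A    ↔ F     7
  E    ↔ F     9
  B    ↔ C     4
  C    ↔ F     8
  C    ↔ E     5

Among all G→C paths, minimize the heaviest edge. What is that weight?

Some routes from G to C:
G→E→C: max(7, 5) = 7
G→A→B→C: max(6, 5, 4) = 6
G→D→E→C: max(4, 5, 5) = 5
Smallest bottleneck: 5.

5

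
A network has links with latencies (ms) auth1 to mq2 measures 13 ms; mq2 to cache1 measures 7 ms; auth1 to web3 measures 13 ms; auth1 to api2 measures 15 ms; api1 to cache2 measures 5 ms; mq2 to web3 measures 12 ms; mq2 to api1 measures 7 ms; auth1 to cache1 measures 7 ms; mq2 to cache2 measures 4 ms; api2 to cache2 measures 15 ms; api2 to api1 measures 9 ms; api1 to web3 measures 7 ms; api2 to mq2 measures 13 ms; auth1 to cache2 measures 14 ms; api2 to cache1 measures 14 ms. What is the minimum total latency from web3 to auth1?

Some routes from web3 to auth1:
web3→api1→mq2→auth1: 7 + 7 + 13 = 27
web3→api1→cache2→auth1: 7 + 5 + 14 = 26
web3→auth1: 13
web3→api1→mq2→cache1→auth1: 7 + 7 + 7 + 7 = 28
web3→mq2→cache1→auth1: 12 + 7 + 7 = 26
web3→mq2→auth1: 12 + 13 = 25
Shortest: 13 ms.

13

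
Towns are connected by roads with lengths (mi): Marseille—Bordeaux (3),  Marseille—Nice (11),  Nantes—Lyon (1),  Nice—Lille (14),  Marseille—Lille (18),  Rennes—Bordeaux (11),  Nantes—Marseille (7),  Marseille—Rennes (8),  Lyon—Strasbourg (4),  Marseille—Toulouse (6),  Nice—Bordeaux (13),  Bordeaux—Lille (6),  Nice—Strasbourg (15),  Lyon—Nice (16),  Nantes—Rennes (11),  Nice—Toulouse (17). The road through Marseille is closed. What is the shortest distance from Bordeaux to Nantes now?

Routes from Bordeaux to Nantes avoiding Marseille:
Bordeaux→Nice→Lyon→Nantes: 13 + 16 + 1 = 30
Bordeaux→Nice→Strasbourg→Lyon→Nantes: 13 + 15 + 4 + 1 = 33
Bordeaux→Lille→Nice→Strasbourg→Lyon→Nantes: 6 + 14 + 15 + 4 + 1 = 40
Bordeaux→Rennes→Nantes: 11 + 11 = 22
Bordeaux→Lille→Nice→Lyon→Nantes: 6 + 14 + 16 + 1 = 37
Shortest: 22 mi.

22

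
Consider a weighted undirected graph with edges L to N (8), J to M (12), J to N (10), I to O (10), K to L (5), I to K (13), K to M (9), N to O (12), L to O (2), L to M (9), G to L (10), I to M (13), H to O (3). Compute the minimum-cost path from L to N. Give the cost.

8

Checking several routes:
L→M→J→N: 9 + 12 + 10 = 31
L→O→N: 2 + 12 = 14
L→K→M→J→N: 5 + 9 + 12 + 10 = 36
L→N: 8
Shortest: 8.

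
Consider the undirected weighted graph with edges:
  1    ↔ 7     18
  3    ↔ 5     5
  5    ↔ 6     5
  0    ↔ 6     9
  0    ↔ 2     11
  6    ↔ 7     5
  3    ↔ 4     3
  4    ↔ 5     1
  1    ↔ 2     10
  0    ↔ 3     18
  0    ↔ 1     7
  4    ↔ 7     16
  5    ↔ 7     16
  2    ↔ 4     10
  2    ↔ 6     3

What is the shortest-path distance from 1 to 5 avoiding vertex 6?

Some routes from 1 to 5 avoiding 6:
1→2→4→3→5: 10 + 10 + 3 + 5 = 28
1→0→2→4→5: 7 + 11 + 10 + 1 = 29
1→2→4→5: 10 + 10 + 1 = 21
Shortest: 21.

21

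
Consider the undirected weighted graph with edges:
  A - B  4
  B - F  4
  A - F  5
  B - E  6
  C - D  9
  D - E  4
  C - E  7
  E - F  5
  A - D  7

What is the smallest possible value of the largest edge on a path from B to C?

7

A few of the B→C routes:
B-A-F-E-C: max(4, 5, 5, 7) = 7
B-F-A-D-E-C: max(4, 5, 7, 4, 7) = 7
B-A-D-E-C: max(4, 7, 4, 7) = 7
B-F-E-C: max(4, 5, 7) = 7
Smallest bottleneck: 7.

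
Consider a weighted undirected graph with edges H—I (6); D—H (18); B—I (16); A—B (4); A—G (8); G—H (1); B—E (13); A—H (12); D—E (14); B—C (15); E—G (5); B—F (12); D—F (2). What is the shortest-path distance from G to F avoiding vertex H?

A few of the G→F routes:
G -> E -> B -> F: 5 + 13 + 12 = 30
G -> A -> B -> F: 8 + 4 + 12 = 24
G -> E -> D -> F: 5 + 14 + 2 = 21
The minimum is 21.

21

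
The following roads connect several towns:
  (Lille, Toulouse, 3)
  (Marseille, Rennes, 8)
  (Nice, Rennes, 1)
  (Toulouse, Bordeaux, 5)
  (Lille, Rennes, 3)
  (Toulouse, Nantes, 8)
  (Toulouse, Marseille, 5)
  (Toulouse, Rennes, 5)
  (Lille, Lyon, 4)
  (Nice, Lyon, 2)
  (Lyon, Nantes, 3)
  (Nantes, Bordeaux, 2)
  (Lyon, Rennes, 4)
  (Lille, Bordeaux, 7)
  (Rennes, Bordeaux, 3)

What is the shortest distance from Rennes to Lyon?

3

Some routes from Rennes to Lyon:
Rennes→Lyon: 4
Rennes→Nice→Lyon: 1 + 2 = 3
Rennes→Lille→Lyon: 3 + 4 = 7
Shortest: 3.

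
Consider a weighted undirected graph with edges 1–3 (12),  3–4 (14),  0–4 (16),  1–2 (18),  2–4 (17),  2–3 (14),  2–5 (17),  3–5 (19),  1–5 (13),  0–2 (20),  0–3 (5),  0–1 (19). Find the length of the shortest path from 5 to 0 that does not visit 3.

Comparing a few candidate routes:
5 -> 2 -> 0: 17 + 20 = 37
5 -> 2 -> 4 -> 0: 17 + 17 + 16 = 50
5 -> 1 -> 0: 13 + 19 = 32
Shortest: 32.

32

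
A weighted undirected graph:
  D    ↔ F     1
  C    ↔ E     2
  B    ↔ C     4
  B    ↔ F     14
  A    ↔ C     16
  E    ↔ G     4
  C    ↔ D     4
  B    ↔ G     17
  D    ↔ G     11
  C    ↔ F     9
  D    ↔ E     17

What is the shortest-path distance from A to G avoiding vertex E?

31

Paths from A to G avoiding E:
A → C → D → F → B → G: 16 + 4 + 1 + 14 + 17 = 52
A → C → F → B → G: 16 + 9 + 14 + 17 = 56
A → C → D → G: 16 + 4 + 11 = 31
A → C → B → G: 16 + 4 + 17 = 37
A → C → B → F → D → G: 16 + 4 + 14 + 1 + 11 = 46
A → C → F → D → G: 16 + 9 + 1 + 11 = 37
Best route has total 31.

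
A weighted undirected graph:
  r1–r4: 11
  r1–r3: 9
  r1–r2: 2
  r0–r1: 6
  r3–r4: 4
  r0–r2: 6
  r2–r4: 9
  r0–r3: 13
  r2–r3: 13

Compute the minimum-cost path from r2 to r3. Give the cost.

11

Comparing a few candidate routes:
r2 -> r4 -> r3: 9 + 4 = 13
r2 -> r1 -> r4 -> r3: 2 + 11 + 4 = 17
r2 -> r1 -> r3: 2 + 9 = 11
r2 -> r3: 13
r2 -> r0 -> r3: 6 + 13 = 19
r2 -> r0 -> r1 -> r3: 6 + 6 + 9 = 21
Best route has total 11.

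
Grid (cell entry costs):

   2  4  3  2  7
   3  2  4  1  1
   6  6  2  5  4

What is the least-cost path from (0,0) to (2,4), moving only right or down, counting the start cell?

Path [0,0] → [0,1] → [0,2] → [0,3] → [1,3] → [1,4] → [2,4]: 2 + 4 + 3 + 2 + 1 + 1 + 4 = 17.

17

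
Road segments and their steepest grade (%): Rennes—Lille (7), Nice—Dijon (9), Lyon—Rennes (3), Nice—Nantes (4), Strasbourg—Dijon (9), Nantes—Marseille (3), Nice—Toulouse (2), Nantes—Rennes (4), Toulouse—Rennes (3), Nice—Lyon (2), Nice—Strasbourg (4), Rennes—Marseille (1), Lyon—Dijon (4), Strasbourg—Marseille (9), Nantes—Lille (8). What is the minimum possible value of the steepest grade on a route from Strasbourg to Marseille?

4

Checking several routes:
Strasbourg -> Nice -> Lyon -> Rennes -> Marseille: max(4, 2, 3, 1) = 4
Strasbourg -> Nice -> Lyon -> Rennes -> Nantes -> Marseille: max(4, 2, 3, 4, 3) = 4
Strasbourg -> Nice -> Nantes -> Marseille: max(4, 4, 3) = 4
The minimum achievable maximum is 4%.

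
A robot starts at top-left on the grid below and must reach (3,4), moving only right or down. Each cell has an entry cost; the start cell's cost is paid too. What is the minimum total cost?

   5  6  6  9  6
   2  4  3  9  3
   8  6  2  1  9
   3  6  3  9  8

Cheapest: r0c0 → r1c0 → r1c1 → r1c2 → r2c2 → r2c3 → r2c4 → r3c4
  5 + 2 + 4 + 3 + 2 + 1 + 9 + 8 = 34
For comparison, the top-then-right route costs 52.

34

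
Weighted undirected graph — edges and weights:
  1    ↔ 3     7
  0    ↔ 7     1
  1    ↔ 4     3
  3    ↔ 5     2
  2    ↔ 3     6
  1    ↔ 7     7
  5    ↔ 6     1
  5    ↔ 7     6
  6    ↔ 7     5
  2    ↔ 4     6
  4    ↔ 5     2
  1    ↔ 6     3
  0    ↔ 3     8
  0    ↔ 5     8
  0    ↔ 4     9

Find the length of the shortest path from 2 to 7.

14

Checking several routes:
2 - 4 - 5 - 6 - 7: 6 + 2 + 1 + 5 = 14
2 - 3 - 5 - 7: 6 + 2 + 6 = 14
2 - 4 - 5 - 7: 6 + 2 + 6 = 14
The minimum is 14.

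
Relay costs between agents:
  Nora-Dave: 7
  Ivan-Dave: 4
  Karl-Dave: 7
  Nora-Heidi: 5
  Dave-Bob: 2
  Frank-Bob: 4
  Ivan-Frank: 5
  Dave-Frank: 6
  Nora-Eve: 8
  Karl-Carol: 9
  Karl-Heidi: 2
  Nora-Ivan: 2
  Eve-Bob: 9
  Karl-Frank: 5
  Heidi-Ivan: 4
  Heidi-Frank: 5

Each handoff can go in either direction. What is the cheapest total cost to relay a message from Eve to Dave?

11

Checking several routes:
Eve→Nora→Dave: 8 + 7 = 15
Eve→Nora→Ivan→Dave: 8 + 2 + 4 = 14
Eve→Bob→Dave: 9 + 2 = 11
Eve→Bob→Frank→Dave: 9 + 4 + 6 = 19
The minimum is 11.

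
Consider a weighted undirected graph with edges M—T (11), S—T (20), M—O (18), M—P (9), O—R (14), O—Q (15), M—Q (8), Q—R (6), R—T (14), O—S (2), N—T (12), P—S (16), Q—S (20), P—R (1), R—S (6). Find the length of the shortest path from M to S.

Some routes from M to S:
M-O-S: 18 + 2 = 20
M-Q-R-S: 8 + 6 + 6 = 20
M-P-R-S: 9 + 1 + 6 = 16
Best route has total 16.

16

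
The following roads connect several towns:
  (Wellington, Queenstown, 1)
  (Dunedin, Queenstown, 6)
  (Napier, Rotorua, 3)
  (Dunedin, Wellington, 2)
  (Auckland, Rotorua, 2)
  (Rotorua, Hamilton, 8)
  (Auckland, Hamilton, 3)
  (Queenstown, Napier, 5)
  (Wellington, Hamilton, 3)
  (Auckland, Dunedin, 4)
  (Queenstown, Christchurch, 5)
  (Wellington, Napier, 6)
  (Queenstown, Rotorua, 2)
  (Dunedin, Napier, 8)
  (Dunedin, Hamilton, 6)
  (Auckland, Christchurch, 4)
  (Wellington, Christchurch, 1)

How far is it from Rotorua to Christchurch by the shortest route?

4

A few of the Rotorua→Christchurch routes:
Rotorua-Auckland-Christchurch: 2 + 4 = 6
Rotorua-Queenstown-Christchurch: 2 + 5 = 7
Rotorua-Queenstown-Wellington-Christchurch: 2 + 1 + 1 = 4
Rotorua-Auckland-Dunedin-Wellington-Christchurch: 2 + 4 + 2 + 1 = 9
The minimum is 4.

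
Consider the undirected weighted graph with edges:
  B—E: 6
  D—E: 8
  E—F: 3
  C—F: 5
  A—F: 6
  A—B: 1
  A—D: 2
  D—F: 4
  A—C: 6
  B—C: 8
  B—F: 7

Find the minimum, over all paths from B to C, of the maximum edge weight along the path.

A few of the B→C routes:
B → A → D → F → C: max(1, 2, 4, 5) = 5
B → E → F → C: max(6, 3, 5) = 6
B → A → F → C: max(1, 6, 5) = 6
B → A → C: max(1, 6) = 6
The minimum achievable maximum is 5.

5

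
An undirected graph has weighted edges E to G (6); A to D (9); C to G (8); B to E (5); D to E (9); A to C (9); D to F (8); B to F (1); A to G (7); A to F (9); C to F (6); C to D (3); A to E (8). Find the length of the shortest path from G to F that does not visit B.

14

Some routes from G to F avoiding B:
G -> C -> D -> F: 8 + 3 + 8 = 19
G -> E -> A -> F: 6 + 8 + 9 = 23
G -> E -> D -> F: 6 + 9 + 8 = 23
G -> C -> F: 8 + 6 = 14
G -> A -> F: 7 + 9 = 16
G -> A -> C -> F: 7 + 9 + 6 = 22
Shortest: 14.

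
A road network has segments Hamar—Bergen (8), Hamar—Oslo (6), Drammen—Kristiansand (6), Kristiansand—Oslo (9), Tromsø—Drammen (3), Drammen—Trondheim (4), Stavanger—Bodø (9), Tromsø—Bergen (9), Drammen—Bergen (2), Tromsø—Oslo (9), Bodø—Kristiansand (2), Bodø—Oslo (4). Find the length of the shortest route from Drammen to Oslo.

12

Comparing a few candidate routes:
Drammen → Tromsø → Oslo: 3 + 9 = 12
Drammen → Kristiansand → Bodø → Oslo: 6 + 2 + 4 = 12
Drammen → Bergen → Tromsø → Oslo: 2 + 9 + 9 = 20
Drammen → Kristiansand → Oslo: 6 + 9 = 15
Drammen → Bergen → Hamar → Oslo: 2 + 8 + 6 = 16
Best route has total 12 mi.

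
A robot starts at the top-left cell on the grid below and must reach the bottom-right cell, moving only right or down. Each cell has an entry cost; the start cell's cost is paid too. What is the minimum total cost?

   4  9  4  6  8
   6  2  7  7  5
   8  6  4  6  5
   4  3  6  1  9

37

Take (0,0) (1,0) (1,1) (2,1) (3,1) (3,2) (3,3) (3,4) for a total of 4 + 6 + 2 + 6 + 3 + 6 + 1 + 9 = 37.
(Top row then right column would cost 50.)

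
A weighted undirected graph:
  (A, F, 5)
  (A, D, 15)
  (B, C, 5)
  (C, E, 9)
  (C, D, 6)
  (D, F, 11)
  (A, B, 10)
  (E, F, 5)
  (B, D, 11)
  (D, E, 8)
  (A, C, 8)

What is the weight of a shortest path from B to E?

14

Checking several routes:
B -> C -> D -> E: 5 + 6 + 8 = 19
B -> D -> C -> E: 11 + 6 + 9 = 26
B -> C -> E: 5 + 9 = 14
B -> C -> A -> F -> E: 5 + 8 + 5 + 5 = 23
B -> D -> E: 11 + 8 = 19
B -> A -> F -> E: 10 + 5 + 5 = 20
Shortest: 14.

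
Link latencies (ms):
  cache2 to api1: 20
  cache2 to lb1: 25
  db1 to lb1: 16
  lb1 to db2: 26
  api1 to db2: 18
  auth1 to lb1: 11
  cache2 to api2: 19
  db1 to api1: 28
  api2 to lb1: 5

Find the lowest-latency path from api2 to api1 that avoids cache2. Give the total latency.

49

Candidate routes:
api2→lb1→db2→api1: 5 + 26 + 18 = 49
api2→lb1→db1→api1: 5 + 16 + 28 = 49
Best route has total 49 ms.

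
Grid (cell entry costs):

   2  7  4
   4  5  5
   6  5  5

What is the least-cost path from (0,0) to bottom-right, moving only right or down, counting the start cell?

Cheapest: r0c0 → r1c0 → r1c1 → r1c2 → r2c2
  2 + 4 + 5 + 5 + 5 = 21

21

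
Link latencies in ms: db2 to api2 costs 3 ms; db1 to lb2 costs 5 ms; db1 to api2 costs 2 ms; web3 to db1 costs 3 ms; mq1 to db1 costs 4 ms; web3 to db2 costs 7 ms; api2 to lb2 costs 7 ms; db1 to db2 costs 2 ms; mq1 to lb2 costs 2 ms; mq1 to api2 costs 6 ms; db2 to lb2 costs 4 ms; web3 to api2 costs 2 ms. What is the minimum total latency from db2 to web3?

Comparing a few candidate routes:
db2 - api2 - web3: 3 + 2 = 5
db2 - db1 - web3: 2 + 3 = 5
db2 - db1 - api2 - web3: 2 + 2 + 2 = 6
The minimum is 5 ms.

5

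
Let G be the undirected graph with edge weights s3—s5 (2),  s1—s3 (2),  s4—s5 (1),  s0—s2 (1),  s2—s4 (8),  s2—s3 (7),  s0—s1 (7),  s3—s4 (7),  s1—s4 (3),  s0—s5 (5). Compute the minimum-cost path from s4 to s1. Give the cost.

3

Comparing a few candidate routes:
s4 - s1: 3
s4 - s5 - s0 - s1: 1 + 5 + 7 = 13
s4 - s5 - s3 - s1: 1 + 2 + 2 = 5
s4 - s3 - s1: 7 + 2 = 9
Shortest: 3.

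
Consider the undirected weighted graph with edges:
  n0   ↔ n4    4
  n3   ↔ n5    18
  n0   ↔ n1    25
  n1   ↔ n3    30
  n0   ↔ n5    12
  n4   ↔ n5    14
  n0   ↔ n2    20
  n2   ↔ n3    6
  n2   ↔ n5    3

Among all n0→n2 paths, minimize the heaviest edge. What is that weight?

12

Some routes from n0 to n2:
n0→n5→n3→n2: max(12, 18, 6) = 18
n0→n4→n5→n2: max(4, 14, 3) = 14
n0→n4→n5→n3→n2: max(4, 14, 18, 6) = 18
n0→n5→n2: max(12, 3) = 12
Smallest bottleneck: 12.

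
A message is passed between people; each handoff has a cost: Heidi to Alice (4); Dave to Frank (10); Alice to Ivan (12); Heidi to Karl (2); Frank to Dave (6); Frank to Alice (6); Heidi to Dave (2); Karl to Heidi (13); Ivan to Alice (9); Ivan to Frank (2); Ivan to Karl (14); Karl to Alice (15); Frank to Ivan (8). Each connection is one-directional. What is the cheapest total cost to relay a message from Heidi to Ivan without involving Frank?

16

Candidate routes:
Heidi - Alice - Ivan: 4 + 12 = 16
Heidi - Karl - Alice - Ivan: 2 + 15 + 12 = 29
The minimum is 16.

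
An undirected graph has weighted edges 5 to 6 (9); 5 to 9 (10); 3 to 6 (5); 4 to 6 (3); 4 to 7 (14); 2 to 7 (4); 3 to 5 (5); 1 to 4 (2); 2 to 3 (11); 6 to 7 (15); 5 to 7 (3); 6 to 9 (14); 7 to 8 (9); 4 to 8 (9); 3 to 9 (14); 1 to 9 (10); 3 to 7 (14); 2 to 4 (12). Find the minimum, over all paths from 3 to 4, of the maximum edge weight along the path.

5

Some routes from 3 to 4:
3 → 5 → 7 → 8 → 4: max(5, 3, 9, 9) = 9
3 → 6 → 5 → 9 → 1 → 4: max(5, 9, 10, 10, 2) = 10
3 → 6 → 5 → 7 → 8 → 4: max(5, 9, 3, 9, 9) = 9
3 → 6 → 4: max(5, 3) = 5
3 → 5 → 6 → 4: max(5, 9, 3) = 9
3 → 5 → 9 → 1 → 4: max(5, 10, 10, 2) = 10
The minimum achievable maximum is 5.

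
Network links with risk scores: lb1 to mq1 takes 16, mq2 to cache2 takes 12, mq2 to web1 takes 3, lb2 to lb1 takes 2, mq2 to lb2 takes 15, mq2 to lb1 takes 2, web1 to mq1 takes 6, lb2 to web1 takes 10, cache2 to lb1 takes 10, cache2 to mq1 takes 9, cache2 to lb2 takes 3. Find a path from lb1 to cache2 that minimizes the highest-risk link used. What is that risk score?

A few of the lb1→cache2 routes:
lb1 - lb2 - cache2: max(2, 3) = 3
lb1 - mq2 - web1 - mq1 - cache2: max(2, 3, 6, 9) = 9
lb1 - cache2: max(10) = 10
lb1 - lb2 - web1 - mq1 - cache2: max(2, 10, 6, 9) = 10
lb1 - mq2 - web1 - lb2 - cache2: max(2, 3, 10, 3) = 10
Smallest bottleneck: 3.

3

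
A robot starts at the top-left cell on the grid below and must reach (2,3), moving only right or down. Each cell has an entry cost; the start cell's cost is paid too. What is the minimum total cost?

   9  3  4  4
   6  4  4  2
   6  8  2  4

Take (0,0) -> (0,1) -> (0,2) -> (0,3) -> (1,3) -> (2,3) for a total of 9 + 3 + 4 + 4 + 2 + 4 = 26.

26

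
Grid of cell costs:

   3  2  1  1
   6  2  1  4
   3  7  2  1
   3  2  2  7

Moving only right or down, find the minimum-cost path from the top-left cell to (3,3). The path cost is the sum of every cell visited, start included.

One optimal route is (0,0) (0,1) (0,2) (1,2) (2,2) (2,3) (3,3).
Its cost is 3 + 2 + 1 + 1 + 2 + 1 + 7 = 17.

17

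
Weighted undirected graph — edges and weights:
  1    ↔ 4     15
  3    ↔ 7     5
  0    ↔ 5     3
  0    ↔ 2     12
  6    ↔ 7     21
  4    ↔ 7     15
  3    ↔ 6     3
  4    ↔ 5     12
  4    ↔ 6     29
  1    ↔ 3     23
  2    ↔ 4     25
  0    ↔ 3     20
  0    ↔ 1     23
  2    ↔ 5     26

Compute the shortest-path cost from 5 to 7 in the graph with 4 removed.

28

Comparing a few candidate routes:
5-0-1-3-6-7: 3 + 23 + 23 + 3 + 21 = 73
5-0-3-7: 3 + 20 + 5 = 28
5-0-1-3-7: 3 + 23 + 23 + 5 = 54
5-0-3-6-7: 3 + 20 + 3 + 21 = 47
5-2-0-3-7: 26 + 12 + 20 + 5 = 63
Best route has total 28.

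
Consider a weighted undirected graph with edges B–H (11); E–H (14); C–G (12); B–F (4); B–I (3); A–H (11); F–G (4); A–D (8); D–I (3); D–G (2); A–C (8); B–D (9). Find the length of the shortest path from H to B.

A few of the H→B routes:
H → A → D → I → B: 11 + 8 + 3 + 3 = 25
H → A → C → G → F → B: 11 + 8 + 12 + 4 + 4 = 39
H → A → D → G → F → B: 11 + 8 + 2 + 4 + 4 = 29
H → B: 11
H → A → D → B: 11 + 8 + 9 = 28
Shortest: 11.

11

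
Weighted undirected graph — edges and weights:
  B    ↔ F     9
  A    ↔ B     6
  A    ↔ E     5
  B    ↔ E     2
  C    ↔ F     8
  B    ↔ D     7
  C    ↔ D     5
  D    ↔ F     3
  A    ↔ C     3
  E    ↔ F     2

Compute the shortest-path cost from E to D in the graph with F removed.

Checking several routes:
E → B → A → C → D: 2 + 6 + 3 + 5 = 16
E → B → D: 2 + 7 = 9
E → A → C → D: 5 + 3 + 5 = 13
Best route has total 9.

9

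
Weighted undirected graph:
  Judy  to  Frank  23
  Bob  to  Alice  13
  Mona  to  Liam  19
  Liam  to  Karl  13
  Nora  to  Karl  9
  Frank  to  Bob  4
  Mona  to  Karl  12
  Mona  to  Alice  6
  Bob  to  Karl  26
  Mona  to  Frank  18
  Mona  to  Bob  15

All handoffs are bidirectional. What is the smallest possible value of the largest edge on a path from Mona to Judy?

A few of the Mona→Judy routes:
Mona -> Alice -> Bob -> Frank -> Judy: max(6, 13, 4, 23) = 23
Mona -> Bob -> Frank -> Judy: max(15, 4, 23) = 23
Mona -> Liam -> Karl -> Bob -> Frank -> Judy: max(19, 13, 26, 4, 23) = 26
Mona -> Frank -> Judy: max(18, 23) = 23
Smallest bottleneck: 23.

23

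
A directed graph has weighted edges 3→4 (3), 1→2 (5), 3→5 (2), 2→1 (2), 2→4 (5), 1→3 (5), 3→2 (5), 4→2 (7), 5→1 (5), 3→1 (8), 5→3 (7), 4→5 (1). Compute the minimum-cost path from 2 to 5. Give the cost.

Routes from 2 to 5:
2-1-3-4-5: 2 + 5 + 3 + 1 = 11
2-4-5: 5 + 1 = 6
2-1-3-5: 2 + 5 + 2 = 9
Best route has total 6.

6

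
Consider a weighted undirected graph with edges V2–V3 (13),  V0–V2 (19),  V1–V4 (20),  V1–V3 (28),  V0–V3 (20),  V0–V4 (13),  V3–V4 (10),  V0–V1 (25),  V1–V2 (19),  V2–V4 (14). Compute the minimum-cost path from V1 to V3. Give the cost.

Some routes from V1 to V3:
V1-V2-V3: 19 + 13 = 32
V1-V4-V3: 20 + 10 = 30
V1-V3: 28
Best route has total 28.

28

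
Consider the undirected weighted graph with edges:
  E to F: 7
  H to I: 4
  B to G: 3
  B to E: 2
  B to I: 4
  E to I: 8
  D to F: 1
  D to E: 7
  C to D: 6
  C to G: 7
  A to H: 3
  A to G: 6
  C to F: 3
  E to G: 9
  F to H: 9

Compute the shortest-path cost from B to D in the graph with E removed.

14

Some routes from B to D avoiding E:
B - G - C - F - D: 3 + 7 + 3 + 1 = 14
B - G - A - H - F - D: 3 + 6 + 3 + 9 + 1 = 22
B - I - H - F - D: 4 + 4 + 9 + 1 = 18
B - G - C - D: 3 + 7 + 6 = 16
B - I - H - F - C - D: 4 + 4 + 9 + 3 + 6 = 26
The minimum is 14.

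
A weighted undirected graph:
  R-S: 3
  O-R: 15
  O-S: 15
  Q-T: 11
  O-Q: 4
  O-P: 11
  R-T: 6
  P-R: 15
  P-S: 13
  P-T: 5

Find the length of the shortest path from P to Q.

Checking several routes:
P → T → R → O → Q: 5 + 6 + 15 + 4 = 30
P → O → Q: 11 + 4 = 15
P → T → Q: 5 + 11 = 16
Shortest: 15.

15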